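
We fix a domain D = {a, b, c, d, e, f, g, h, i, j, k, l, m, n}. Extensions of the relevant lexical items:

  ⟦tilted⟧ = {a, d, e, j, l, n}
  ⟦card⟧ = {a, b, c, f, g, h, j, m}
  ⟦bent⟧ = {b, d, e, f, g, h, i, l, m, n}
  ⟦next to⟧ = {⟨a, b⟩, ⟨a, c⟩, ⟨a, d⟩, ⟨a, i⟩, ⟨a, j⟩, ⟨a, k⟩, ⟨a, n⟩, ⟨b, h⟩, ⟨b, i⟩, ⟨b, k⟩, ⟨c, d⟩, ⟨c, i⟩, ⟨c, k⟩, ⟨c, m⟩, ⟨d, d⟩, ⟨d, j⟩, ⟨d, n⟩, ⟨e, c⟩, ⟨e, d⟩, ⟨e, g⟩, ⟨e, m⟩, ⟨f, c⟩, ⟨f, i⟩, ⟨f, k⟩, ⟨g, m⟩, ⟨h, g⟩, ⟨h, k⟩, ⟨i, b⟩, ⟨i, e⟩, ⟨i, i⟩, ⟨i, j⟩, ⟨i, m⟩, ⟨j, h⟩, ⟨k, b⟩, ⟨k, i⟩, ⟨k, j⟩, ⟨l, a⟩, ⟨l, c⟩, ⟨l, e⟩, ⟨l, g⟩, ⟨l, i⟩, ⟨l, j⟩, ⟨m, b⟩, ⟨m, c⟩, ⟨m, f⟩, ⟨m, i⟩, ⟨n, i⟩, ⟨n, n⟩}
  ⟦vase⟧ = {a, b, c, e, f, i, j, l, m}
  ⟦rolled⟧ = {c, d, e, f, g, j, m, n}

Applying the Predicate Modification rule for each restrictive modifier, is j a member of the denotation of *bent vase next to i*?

⟦next to i⟧ = {x : ⟨x, i⟩ ∈ ⟦next to⟧} = {a, b, c, f, i, k, l, m, n}
⟦vase⟧ = {a, b, c, e, f, i, j, l, m}
… ∩ ⟦next to i⟧ = {a, b, c, e, f, i, j, l, m} ∩ {a, b, c, f, i, k, l, m, n} = {a, b, c, f, i, l, m}
… ∩ ⟦bent⟧ = {a, b, c, f, i, l, m} ∩ {b, d, e, f, g, h, i, l, m, n} = {b, f, i, l, m}
⟦bent vase next to i⟧ = {b, f, i, l, m}; j ∉ this set.

no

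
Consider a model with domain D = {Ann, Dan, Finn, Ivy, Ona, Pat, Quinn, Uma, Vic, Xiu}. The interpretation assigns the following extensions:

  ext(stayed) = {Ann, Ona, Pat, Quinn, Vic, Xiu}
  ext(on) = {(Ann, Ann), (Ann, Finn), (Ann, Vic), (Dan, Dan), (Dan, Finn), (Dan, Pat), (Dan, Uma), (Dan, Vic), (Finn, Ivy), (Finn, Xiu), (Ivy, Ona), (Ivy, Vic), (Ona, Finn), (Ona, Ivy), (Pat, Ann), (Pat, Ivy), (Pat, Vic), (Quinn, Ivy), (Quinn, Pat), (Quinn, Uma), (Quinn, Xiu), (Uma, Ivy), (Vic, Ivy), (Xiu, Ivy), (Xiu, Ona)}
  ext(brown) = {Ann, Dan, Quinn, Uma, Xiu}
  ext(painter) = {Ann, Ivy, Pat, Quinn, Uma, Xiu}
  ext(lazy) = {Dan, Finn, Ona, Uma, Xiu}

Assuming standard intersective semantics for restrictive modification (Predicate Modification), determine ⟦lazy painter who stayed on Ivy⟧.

⟦who stayed⟧ = ⟦stayed⟧ = {Ann, Ona, Pat, Quinn, Vic, Xiu}
⟦on Ivy⟧ = {x : ⟨x, Ivy⟩ ∈ ⟦on⟧} = {Finn, Ona, Pat, Quinn, Uma, Vic, Xiu}
⟦painter⟧ = {Ann, Ivy, Pat, Quinn, Uma, Xiu}
… ∩ ⟦who stayed⟧ = {Ann, Ivy, Pat, Quinn, Uma, Xiu} ∩ {Ann, Ona, Pat, Quinn, Vic, Xiu} = {Ann, Pat, Quinn, Xiu}
… ∩ ⟦on Ivy⟧ = {Ann, Pat, Quinn, Xiu} ∩ {Finn, Ona, Pat, Quinn, Uma, Vic, Xiu} = {Pat, Quinn, Xiu}
… ∩ ⟦lazy⟧ = {Pat, Quinn, Xiu} ∩ {Dan, Finn, Ona, Uma, Xiu} = {Xiu}
So ⟦lazy painter who stayed on Ivy⟧ = {Xiu}.

{Xiu}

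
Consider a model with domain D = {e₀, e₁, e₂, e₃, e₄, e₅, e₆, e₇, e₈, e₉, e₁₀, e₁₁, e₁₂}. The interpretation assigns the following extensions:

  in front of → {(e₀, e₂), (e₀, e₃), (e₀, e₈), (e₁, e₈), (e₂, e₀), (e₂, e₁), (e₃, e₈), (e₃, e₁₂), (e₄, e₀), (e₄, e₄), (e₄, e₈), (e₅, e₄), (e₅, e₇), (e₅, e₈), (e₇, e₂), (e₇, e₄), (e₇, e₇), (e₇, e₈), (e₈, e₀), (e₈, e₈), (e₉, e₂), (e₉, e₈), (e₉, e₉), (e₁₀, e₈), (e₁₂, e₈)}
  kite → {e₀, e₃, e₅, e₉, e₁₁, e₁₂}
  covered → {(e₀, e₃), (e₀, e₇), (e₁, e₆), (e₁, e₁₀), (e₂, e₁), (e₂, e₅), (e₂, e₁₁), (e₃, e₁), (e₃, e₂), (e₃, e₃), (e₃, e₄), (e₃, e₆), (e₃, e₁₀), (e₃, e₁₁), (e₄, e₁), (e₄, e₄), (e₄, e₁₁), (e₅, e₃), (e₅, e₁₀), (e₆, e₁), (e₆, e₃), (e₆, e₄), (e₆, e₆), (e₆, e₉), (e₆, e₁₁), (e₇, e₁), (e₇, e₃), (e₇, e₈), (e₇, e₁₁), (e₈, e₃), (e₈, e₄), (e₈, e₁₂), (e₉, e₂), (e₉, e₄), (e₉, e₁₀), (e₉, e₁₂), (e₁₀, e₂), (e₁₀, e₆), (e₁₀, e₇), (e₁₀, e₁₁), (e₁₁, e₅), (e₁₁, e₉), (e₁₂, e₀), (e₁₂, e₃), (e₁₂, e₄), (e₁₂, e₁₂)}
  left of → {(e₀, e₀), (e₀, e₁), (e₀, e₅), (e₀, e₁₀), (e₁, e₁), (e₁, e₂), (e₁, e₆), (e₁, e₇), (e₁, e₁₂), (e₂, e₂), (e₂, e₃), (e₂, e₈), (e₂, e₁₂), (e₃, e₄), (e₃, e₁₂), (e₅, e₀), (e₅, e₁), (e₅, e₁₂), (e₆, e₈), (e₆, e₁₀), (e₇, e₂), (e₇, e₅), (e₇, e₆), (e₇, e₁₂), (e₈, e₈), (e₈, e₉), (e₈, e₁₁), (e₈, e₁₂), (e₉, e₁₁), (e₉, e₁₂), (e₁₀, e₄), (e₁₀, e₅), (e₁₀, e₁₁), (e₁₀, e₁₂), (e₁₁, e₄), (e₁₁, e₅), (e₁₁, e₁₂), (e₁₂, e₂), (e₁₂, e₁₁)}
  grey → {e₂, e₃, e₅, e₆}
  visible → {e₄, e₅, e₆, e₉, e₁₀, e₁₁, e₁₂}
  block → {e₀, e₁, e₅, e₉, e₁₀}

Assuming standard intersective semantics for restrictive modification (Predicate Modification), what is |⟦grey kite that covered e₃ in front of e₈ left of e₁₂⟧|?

⟦that covered e₃⟧ = {x : ⟨x, e₃⟩ ∈ ⟦covered⟧} = {e₀, e₃, e₅, e₆, e₇, e₈, e₁₂}
⟦in front of e₈⟧ = {x : ⟨x, e₈⟩ ∈ ⟦in front of⟧} = {e₀, e₁, e₃, e₄, e₅, e₇, e₈, e₉, e₁₀, e₁₂}
⟦left of e₁₂⟧ = {x : ⟨x, e₁₂⟩ ∈ ⟦left of⟧} = {e₁, e₂, e₃, e₅, e₇, e₈, e₉, e₁₀, e₁₁}
⟦kite⟧ = {e₀, e₃, e₅, e₉, e₁₁, e₁₂}
… ∩ ⟦that covered e₃⟧ = {e₀, e₃, e₅, e₉, e₁₁, e₁₂} ∩ {e₀, e₃, e₅, e₆, e₇, e₈, e₁₂} = {e₀, e₃, e₅, e₁₂}
… ∩ ⟦in front of e₈⟧ = {e₀, e₃, e₅, e₁₂} ∩ {e₀, e₁, e₃, e₄, e₅, e₇, e₈, e₉, e₁₀, e₁₂} = {e₀, e₃, e₅, e₁₂}
… ∩ ⟦left of e₁₂⟧ = {e₀, e₃, e₅, e₁₂} ∩ {e₁, e₂, e₃, e₅, e₇, e₈, e₉, e₁₀, e₁₁} = {e₃, e₅}
… ∩ ⟦grey⟧ = {e₃, e₅} ∩ {e₂, e₃, e₅, e₆} = {e₃, e₅}
⟦grey kite that covered e₃ in front of e₈ left of e₁₂⟧ = {e₃, e₅}, so the cardinality is 2.

2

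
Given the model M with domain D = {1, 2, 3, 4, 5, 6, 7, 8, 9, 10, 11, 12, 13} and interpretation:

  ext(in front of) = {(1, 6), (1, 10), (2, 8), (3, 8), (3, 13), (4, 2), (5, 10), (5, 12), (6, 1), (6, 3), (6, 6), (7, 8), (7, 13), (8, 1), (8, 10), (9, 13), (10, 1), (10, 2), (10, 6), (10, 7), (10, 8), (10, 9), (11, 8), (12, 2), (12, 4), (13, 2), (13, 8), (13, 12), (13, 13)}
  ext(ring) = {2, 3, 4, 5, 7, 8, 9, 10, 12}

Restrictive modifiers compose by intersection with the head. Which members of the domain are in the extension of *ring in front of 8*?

⟦in front of 8⟧ = {x : ⟨x, 8⟩ ∈ ⟦in front of⟧} = {2, 3, 7, 10, 11, 13}
⟦ring⟧ = {2, 3, 4, 5, 7, 8, 9, 10, 12}
… ∩ ⟦in front of 8⟧ = {2, 3, 4, 5, 7, 8, 9, 10, 12} ∩ {2, 3, 7, 10, 11, 13} = {2, 3, 7, 10}
So ⟦ring in front of 8⟧ = {2, 3, 7, 10}.

{2, 3, 7, 10}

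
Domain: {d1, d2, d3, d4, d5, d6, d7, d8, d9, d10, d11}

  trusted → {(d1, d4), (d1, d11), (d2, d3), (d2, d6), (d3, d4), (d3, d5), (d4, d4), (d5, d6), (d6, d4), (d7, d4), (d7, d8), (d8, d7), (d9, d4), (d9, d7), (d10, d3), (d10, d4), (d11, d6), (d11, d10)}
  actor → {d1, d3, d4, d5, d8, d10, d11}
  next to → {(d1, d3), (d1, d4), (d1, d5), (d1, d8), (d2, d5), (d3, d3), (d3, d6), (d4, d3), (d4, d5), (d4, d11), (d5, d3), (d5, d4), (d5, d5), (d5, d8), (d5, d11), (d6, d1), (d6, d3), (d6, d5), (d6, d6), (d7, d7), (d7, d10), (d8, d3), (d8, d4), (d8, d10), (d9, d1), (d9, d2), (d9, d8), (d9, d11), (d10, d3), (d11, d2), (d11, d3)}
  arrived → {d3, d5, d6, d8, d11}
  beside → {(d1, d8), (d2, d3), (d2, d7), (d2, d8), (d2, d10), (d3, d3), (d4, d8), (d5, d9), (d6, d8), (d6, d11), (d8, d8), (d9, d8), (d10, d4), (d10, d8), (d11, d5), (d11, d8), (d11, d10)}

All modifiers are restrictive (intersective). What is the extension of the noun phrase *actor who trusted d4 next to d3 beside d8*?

⟦who trusted d4⟧ = {x : ⟨x, d4⟩ ∈ ⟦trusted⟧} = {d1, d3, d4, d6, d7, d9, d10}
⟦next to d3⟧ = {x : ⟨x, d3⟩ ∈ ⟦next to⟧} = {d1, d3, d4, d5, d6, d8, d10, d11}
⟦beside d8⟧ = {x : ⟨x, d8⟩ ∈ ⟦beside⟧} = {d1, d2, d4, d6, d8, d9, d10, d11}
⟦actor⟧ = {d1, d3, d4, d5, d8, d10, d11}
… ∩ ⟦who trusted d4⟧ = {d1, d3, d4, d5, d8, d10, d11} ∩ {d1, d3, d4, d6, d7, d9, d10} = {d1, d3, d4, d10}
… ∩ ⟦next to d3⟧ = {d1, d3, d4, d10} ∩ {d1, d3, d4, d5, d6, d8, d10, d11} = {d1, d3, d4, d10}
… ∩ ⟦beside d8⟧ = {d1, d3, d4, d10} ∩ {d1, d2, d4, d6, d8, d9, d10, d11} = {d1, d4, d10}
So ⟦actor who trusted d4 next to d3 beside d8⟧ = {d1, d4, d10}.

{d1, d4, d10}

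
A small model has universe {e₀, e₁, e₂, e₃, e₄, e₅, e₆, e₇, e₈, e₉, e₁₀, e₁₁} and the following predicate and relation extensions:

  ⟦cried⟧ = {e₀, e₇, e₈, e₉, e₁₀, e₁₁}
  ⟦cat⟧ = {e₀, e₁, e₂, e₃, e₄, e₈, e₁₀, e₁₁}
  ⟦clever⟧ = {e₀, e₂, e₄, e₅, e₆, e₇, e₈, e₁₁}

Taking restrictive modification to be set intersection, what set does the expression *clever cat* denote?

{e₀, e₂, e₄, e₈, e₁₁}

⟦cat⟧ = {e₀, e₁, e₂, e₃, e₄, e₈, e₁₀, e₁₁}
… ∩ ⟦clever⟧ = {e₀, e₁, e₂, e₃, e₄, e₈, e₁₀, e₁₁} ∩ {e₀, e₂, e₄, e₅, e₆, e₇, e₈, e₁₁} = {e₀, e₂, e₄, e₈, e₁₁}
So ⟦clever cat⟧ = {e₀, e₂, e₄, e₈, e₁₁}.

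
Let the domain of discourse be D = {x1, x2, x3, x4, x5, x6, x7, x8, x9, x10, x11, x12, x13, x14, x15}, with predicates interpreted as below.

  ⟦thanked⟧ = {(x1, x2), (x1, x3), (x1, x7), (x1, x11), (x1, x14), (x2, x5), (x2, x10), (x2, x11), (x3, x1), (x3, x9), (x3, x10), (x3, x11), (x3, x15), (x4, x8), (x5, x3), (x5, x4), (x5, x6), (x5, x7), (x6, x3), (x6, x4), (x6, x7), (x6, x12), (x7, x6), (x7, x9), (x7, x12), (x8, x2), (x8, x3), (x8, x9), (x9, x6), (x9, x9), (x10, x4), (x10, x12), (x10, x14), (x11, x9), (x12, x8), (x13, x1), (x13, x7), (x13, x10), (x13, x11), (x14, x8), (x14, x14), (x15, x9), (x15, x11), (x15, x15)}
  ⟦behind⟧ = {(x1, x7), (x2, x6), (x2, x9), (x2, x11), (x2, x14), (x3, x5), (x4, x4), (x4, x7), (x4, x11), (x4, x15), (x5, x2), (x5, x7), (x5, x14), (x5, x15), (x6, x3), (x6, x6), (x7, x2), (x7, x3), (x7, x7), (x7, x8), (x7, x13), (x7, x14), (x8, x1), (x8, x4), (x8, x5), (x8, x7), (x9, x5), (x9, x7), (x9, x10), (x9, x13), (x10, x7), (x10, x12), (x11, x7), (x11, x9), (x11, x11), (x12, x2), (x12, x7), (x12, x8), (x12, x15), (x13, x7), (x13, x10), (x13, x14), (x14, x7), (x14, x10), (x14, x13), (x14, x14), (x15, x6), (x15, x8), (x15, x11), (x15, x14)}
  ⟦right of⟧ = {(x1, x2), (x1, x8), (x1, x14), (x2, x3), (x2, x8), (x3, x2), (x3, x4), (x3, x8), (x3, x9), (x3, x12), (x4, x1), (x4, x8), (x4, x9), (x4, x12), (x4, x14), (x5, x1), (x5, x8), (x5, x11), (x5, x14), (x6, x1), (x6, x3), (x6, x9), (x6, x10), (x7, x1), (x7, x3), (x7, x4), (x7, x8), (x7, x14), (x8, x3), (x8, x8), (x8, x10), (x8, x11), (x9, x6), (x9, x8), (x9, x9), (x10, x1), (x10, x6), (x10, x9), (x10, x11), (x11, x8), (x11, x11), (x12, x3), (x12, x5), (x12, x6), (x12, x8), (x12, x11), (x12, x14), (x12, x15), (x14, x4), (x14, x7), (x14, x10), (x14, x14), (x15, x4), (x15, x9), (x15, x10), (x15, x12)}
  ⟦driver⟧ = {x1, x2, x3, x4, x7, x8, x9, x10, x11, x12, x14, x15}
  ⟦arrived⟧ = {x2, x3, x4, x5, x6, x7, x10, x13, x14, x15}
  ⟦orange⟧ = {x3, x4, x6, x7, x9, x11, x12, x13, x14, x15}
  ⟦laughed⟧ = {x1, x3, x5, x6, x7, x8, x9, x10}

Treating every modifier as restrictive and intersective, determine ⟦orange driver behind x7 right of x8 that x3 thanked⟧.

⟦behind x7⟧ = {x : ⟨x, x7⟩ ∈ ⟦behind⟧} = {x1, x4, x5, x7, x8, x9, x10, x11, x12, x13, x14}
⟦right of x8⟧ = {x : ⟨x, x8⟩ ∈ ⟦right of⟧} = {x1, x2, x3, x4, x5, x7, x8, x9, x11, x12}
⟦that x3 thanked⟧ = {x : ⟨x3, x⟩ ∈ ⟦thanked⟧} = {x1, x9, x10, x11, x15}
⟦driver⟧ = {x1, x2, x3, x4, x7, x8, x9, x10, x11, x12, x14, x15}
… ∩ ⟦behind x7⟧ = {x1, x2, x3, x4, x7, x8, x9, x10, x11, x12, x14, x15} ∩ {x1, x4, x5, x7, x8, x9, x10, x11, x12, x13, x14} = {x1, x4, x7, x8, x9, x10, x11, x12, x14}
… ∩ ⟦right of x8⟧ = {x1, x4, x7, x8, x9, x10, x11, x12, x14} ∩ {x1, x2, x3, x4, x5, x7, x8, x9, x11, x12} = {x1, x4, x7, x8, x9, x11, x12}
… ∩ ⟦that x3 thanked⟧ = {x1, x4, x7, x8, x9, x11, x12} ∩ {x1, x9, x10, x11, x15} = {x1, x9, x11}
… ∩ ⟦orange⟧ = {x1, x9, x11} ∩ {x3, x4, x6, x7, x9, x11, x12, x13, x14, x15} = {x9, x11}
So ⟦orange driver behind x7 right of x8 that x3 thanked⟧ = {x9, x11}.

{x9, x11}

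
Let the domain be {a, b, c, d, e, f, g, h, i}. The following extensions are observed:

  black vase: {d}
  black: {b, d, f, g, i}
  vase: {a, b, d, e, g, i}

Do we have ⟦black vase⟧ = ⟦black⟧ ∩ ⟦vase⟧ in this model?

no

⟦black⟧ ∩ ⟦vase⟧ = {b, d, f, g, i} ∩ {a, b, d, e, g, i} = {b, d, g, i}
Observed ⟦black vase⟧ = {d}.
These differ, so the modifier is not intersective in this model.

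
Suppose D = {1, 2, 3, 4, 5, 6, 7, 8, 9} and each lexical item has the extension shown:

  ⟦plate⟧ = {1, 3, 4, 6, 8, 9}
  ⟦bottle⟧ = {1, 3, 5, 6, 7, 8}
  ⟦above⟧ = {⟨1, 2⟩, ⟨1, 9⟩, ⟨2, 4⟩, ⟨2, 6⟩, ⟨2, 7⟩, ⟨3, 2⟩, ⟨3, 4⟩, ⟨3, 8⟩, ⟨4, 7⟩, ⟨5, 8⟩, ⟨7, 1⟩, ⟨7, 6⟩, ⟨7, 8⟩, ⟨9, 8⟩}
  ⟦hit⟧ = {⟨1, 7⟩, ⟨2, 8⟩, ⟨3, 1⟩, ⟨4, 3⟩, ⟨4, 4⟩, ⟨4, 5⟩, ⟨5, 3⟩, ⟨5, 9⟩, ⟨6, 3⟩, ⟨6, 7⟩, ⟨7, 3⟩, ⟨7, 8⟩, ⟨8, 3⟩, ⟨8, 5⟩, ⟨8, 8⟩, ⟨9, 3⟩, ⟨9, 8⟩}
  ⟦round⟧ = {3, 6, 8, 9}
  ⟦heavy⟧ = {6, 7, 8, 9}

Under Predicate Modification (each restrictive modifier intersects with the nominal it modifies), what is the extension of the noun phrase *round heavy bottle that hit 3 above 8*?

{}

⟦that hit 3⟧ = {x : ⟨x, 3⟩ ∈ ⟦hit⟧} = {4, 5, 6, 7, 8, 9}
⟦above 8⟧ = {x : ⟨x, 8⟩ ∈ ⟦above⟧} = {3, 5, 7, 9}
⟦bottle⟧ = {1, 3, 5, 6, 7, 8}
… ∩ ⟦that hit 3⟧ = {1, 3, 5, 6, 7, 8} ∩ {4, 5, 6, 7, 8, 9} = {5, 6, 7, 8}
… ∩ ⟦above 8⟧ = {5, 6, 7, 8} ∩ {3, 5, 7, 9} = {5, 7}
… ∩ ⟦round⟧ = {5, 7} ∩ {3, 6, 8, 9} = ∅
… ∩ ⟦heavy⟧ = ∅ ∩ {6, 7, 8, 9} = ∅
So ⟦round heavy bottle that hit 3 above 8⟧ = {}.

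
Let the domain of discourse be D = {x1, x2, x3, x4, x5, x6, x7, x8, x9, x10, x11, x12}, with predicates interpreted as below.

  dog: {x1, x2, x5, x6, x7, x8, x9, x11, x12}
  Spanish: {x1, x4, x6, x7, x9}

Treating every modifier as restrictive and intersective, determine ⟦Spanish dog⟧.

⟦dog⟧ = {x1, x2, x5, x6, x7, x8, x9, x11, x12}
… ∩ ⟦Spanish⟧ = {x1, x2, x5, x6, x7, x8, x9, x11, x12} ∩ {x1, x4, x6, x7, x9} = {x1, x6, x7, x9}
So ⟦Spanish dog⟧ = {x1, x6, x7, x9}.

{x1, x6, x7, x9}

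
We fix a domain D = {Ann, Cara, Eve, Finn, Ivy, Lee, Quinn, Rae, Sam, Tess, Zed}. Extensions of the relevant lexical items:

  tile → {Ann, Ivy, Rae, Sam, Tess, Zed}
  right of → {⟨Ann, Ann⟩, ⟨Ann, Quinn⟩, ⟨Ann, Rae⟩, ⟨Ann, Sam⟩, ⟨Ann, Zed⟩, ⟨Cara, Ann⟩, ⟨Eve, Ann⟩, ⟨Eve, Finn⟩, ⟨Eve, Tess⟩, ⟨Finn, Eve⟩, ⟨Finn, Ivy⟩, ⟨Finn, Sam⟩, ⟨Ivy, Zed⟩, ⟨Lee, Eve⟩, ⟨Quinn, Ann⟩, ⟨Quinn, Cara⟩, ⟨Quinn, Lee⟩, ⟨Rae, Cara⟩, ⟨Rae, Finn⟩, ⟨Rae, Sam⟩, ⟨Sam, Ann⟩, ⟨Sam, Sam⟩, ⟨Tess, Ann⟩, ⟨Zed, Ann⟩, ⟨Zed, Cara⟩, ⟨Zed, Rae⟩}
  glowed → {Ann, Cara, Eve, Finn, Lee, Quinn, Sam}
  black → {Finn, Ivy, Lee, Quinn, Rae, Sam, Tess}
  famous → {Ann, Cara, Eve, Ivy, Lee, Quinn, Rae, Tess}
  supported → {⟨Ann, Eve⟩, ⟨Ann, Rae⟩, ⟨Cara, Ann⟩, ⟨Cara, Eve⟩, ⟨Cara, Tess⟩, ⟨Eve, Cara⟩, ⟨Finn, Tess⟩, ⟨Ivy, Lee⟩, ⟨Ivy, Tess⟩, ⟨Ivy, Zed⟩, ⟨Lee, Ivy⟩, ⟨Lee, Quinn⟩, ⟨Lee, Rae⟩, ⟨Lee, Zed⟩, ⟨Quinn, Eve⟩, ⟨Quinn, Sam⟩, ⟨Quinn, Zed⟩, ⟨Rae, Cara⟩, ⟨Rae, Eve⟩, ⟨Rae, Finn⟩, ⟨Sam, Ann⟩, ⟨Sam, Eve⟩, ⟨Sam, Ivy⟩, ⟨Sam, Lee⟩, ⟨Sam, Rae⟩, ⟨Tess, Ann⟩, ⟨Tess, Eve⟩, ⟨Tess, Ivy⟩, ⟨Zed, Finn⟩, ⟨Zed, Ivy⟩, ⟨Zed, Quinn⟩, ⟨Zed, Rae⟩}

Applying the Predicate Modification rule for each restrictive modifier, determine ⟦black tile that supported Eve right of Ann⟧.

{Sam, Tess}

⟦that supported Eve⟧ = {x : ⟨x, Eve⟩ ∈ ⟦supported⟧} = {Ann, Cara, Quinn, Rae, Sam, Tess}
⟦right of Ann⟧ = {x : ⟨x, Ann⟩ ∈ ⟦right of⟧} = {Ann, Cara, Eve, Quinn, Sam, Tess, Zed}
⟦tile⟧ = {Ann, Ivy, Rae, Sam, Tess, Zed}
… ∩ ⟦that supported Eve⟧ = {Ann, Ivy, Rae, Sam, Tess, Zed} ∩ {Ann, Cara, Quinn, Rae, Sam, Tess} = {Ann, Rae, Sam, Tess}
… ∩ ⟦right of Ann⟧ = {Ann, Rae, Sam, Tess} ∩ {Ann, Cara, Eve, Quinn, Sam, Tess, Zed} = {Ann, Sam, Tess}
… ∩ ⟦black⟧ = {Ann, Sam, Tess} ∩ {Finn, Ivy, Lee, Quinn, Rae, Sam, Tess} = {Sam, Tess}
So ⟦black tile that supported Eve right of Ann⟧ = {Sam, Tess}.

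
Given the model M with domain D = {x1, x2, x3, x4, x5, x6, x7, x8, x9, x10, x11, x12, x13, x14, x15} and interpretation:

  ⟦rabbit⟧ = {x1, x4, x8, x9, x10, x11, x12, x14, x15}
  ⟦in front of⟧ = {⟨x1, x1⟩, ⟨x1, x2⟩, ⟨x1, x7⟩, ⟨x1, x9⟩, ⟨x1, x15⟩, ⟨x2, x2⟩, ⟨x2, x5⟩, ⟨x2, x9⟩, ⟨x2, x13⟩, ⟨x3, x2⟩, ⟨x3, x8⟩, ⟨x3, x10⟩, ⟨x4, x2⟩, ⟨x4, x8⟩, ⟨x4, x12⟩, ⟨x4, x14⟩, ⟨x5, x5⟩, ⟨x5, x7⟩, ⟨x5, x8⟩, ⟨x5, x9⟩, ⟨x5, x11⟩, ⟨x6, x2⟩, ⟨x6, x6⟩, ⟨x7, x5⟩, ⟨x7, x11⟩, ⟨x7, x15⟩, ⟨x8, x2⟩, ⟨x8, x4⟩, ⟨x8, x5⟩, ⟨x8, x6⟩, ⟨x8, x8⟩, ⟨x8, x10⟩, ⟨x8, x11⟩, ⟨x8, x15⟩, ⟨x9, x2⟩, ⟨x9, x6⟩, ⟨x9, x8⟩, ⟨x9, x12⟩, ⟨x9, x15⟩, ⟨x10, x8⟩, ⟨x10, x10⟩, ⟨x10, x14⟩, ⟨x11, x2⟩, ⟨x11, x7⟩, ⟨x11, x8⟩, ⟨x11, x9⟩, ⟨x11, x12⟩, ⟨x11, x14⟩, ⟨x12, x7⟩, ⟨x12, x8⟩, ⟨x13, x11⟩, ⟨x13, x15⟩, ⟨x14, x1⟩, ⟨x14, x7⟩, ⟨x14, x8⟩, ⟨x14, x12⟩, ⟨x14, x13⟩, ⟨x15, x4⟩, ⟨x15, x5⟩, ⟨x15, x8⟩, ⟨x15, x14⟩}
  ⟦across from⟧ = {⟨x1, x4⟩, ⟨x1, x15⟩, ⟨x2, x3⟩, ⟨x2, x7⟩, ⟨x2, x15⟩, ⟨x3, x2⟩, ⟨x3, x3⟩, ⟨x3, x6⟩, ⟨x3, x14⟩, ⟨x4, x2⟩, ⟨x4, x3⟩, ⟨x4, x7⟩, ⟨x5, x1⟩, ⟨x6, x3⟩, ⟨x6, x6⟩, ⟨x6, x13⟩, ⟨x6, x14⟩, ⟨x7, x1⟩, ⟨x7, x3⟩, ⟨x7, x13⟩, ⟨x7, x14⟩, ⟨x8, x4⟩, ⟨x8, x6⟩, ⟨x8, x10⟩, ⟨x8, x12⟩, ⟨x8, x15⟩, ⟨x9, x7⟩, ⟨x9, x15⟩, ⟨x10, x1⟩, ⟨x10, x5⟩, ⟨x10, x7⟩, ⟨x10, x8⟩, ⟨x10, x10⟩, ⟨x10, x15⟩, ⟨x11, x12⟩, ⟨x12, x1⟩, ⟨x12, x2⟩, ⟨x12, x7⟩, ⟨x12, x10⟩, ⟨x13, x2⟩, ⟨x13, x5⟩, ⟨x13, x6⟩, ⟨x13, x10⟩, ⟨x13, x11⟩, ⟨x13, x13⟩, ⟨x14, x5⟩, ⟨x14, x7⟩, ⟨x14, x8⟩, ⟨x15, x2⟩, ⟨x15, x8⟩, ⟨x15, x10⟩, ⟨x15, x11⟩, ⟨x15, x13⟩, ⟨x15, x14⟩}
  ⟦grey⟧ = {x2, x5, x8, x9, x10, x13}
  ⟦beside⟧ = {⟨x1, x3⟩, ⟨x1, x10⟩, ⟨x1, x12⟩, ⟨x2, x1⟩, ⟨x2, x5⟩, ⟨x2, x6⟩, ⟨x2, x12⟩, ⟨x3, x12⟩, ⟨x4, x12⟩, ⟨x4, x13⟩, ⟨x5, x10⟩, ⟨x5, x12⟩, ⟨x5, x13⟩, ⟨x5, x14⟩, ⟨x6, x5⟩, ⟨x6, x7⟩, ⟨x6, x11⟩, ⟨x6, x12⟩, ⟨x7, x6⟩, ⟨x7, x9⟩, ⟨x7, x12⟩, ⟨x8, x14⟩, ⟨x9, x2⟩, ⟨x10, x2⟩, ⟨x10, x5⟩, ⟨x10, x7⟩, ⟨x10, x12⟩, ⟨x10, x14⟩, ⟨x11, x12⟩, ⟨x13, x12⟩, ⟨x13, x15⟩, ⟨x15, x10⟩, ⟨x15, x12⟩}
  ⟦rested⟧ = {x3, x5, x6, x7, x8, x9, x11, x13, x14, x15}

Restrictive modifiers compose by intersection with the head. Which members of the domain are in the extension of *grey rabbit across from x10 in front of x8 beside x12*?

⟦across from x10⟧ = {x : ⟨x, x10⟩ ∈ ⟦across from⟧} = {x8, x10, x12, x13, x15}
⟦in front of x8⟧ = {x : ⟨x, x8⟩ ∈ ⟦in front of⟧} = {x3, x4, x5, x8, x9, x10, x11, x12, x14, x15}
⟦beside x12⟧ = {x : ⟨x, x12⟩ ∈ ⟦beside⟧} = {x1, x2, x3, x4, x5, x6, x7, x10, x11, x13, x15}
⟦rabbit⟧ = {x1, x4, x8, x9, x10, x11, x12, x14, x15}
… ∩ ⟦across from x10⟧ = {x1, x4, x8, x9, x10, x11, x12, x14, x15} ∩ {x8, x10, x12, x13, x15} = {x8, x10, x12, x15}
… ∩ ⟦in front of x8⟧ = {x8, x10, x12, x15} ∩ {x3, x4, x5, x8, x9, x10, x11, x12, x14, x15} = {x8, x10, x12, x15}
… ∩ ⟦beside x12⟧ = {x8, x10, x12, x15} ∩ {x1, x2, x3, x4, x5, x6, x7, x10, x11, x13, x15} = {x10, x15}
… ∩ ⟦grey⟧ = {x10, x15} ∩ {x2, x5, x8, x9, x10, x13} = {x10}
So ⟦grey rabbit across from x10 in front of x8 beside x12⟧ = {x10}.

{x10}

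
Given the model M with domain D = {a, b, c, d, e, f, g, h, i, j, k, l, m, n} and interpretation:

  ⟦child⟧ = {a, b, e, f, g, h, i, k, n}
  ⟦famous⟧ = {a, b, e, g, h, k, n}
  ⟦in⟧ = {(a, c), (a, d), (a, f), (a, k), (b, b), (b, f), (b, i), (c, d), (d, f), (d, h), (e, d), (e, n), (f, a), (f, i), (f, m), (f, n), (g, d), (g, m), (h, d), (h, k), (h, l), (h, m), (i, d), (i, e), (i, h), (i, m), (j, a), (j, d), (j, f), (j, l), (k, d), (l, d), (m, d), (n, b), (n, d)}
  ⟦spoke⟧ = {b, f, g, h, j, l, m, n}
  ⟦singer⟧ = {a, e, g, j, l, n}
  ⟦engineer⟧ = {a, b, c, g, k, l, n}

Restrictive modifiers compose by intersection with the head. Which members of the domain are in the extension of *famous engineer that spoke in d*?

⟦that spoke⟧ = ⟦spoke⟧ = {b, f, g, h, j, l, m, n}
⟦in d⟧ = {x : ⟨x, d⟩ ∈ ⟦in⟧} = {a, c, e, g, h, i, j, k, l, m, n}
⟦engineer⟧ = {a, b, c, g, k, l, n}
… ∩ ⟦that spoke⟧ = {a, b, c, g, k, l, n} ∩ {b, f, g, h, j, l, m, n} = {b, g, l, n}
… ∩ ⟦in d⟧ = {b, g, l, n} ∩ {a, c, e, g, h, i, j, k, l, m, n} = {g, l, n}
… ∩ ⟦famous⟧ = {g, l, n} ∩ {a, b, e, g, h, k, n} = {g, n}
So ⟦famous engineer that spoke in d⟧ = {g, n}.

{g, n}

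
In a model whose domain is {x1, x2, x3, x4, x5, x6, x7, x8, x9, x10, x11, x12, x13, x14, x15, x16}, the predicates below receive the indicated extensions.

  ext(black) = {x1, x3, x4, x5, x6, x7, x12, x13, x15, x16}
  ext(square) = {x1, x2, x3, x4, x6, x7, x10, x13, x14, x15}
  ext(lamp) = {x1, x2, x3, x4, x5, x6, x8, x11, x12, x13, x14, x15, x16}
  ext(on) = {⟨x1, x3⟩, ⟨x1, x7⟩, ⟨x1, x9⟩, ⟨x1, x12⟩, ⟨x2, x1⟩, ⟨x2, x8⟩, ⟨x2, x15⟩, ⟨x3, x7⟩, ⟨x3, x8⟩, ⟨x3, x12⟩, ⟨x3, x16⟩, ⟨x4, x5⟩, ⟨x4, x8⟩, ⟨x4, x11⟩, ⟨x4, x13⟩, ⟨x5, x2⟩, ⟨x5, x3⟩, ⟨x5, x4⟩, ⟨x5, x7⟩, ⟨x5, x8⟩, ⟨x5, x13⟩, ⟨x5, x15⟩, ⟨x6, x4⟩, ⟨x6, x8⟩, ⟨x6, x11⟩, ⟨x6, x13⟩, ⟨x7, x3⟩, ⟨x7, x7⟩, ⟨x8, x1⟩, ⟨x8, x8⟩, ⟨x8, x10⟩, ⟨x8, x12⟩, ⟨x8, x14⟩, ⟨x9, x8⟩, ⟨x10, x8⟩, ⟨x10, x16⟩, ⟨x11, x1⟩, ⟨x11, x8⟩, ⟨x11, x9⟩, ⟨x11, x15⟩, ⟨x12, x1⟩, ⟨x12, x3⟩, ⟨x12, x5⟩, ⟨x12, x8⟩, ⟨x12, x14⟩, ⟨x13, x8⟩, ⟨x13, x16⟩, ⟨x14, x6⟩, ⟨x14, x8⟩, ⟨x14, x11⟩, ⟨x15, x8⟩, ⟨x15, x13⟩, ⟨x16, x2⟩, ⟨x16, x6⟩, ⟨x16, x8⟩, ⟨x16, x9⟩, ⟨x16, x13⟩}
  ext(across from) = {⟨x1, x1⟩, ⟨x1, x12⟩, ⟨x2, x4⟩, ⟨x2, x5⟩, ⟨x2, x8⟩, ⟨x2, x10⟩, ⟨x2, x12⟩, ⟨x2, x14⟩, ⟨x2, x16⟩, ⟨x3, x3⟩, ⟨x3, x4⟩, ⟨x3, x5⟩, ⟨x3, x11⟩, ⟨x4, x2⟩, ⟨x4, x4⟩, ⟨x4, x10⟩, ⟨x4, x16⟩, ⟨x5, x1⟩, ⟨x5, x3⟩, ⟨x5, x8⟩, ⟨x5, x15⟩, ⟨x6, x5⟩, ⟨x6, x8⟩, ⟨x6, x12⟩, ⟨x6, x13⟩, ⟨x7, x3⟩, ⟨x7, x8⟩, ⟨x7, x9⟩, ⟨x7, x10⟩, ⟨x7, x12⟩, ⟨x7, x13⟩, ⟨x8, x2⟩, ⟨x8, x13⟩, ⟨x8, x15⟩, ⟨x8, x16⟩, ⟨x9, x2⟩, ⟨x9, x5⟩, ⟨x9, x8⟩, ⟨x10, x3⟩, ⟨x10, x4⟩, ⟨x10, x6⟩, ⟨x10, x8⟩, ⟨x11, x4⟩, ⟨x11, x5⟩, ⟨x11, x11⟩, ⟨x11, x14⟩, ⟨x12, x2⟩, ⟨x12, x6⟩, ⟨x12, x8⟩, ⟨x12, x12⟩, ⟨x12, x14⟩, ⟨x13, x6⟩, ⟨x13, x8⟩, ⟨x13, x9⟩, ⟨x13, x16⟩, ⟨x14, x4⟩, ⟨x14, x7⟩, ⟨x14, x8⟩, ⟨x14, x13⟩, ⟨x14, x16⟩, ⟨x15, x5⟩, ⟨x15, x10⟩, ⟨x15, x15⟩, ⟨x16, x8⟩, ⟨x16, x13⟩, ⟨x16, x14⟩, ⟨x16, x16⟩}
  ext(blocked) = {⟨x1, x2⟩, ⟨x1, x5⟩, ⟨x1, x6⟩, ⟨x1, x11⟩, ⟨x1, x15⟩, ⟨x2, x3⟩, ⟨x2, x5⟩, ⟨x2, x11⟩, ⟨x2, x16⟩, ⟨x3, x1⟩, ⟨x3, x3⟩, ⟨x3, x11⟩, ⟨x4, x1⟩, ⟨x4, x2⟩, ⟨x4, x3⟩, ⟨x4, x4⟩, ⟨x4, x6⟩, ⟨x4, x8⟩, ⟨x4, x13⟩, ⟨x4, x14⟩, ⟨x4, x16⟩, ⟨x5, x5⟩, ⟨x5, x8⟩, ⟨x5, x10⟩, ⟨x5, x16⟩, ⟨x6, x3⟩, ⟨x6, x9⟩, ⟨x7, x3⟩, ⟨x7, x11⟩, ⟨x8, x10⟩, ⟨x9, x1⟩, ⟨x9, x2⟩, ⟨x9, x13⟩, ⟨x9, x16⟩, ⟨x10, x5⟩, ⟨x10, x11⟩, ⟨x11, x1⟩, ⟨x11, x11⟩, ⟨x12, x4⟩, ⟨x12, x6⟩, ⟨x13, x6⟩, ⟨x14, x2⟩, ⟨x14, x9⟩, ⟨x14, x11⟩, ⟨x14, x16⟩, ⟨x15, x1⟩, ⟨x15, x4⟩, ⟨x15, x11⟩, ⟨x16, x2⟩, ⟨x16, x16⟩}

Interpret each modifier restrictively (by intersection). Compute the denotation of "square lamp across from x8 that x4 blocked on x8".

⟦across from x8⟧ = {x : ⟨x, x8⟩ ∈ ⟦across from⟧} = {x2, x5, x6, x7, x9, x10, x12, x13, x14, x16}
⟦that x4 blocked⟧ = {x : ⟨x4, x⟩ ∈ ⟦blocked⟧} = {x1, x2, x3, x4, x6, x8, x13, x14, x16}
⟦on x8⟧ = {x : ⟨x, x8⟩ ∈ ⟦on⟧} = {x2, x3, x4, x5, x6, x8, x9, x10, x11, x12, x13, x14, x15, x16}
⟦lamp⟧ = {x1, x2, x3, x4, x5, x6, x8, x11, x12, x13, x14, x15, x16}
… ∩ ⟦across from x8⟧ = {x1, x2, x3, x4, x5, x6, x8, x11, x12, x13, x14, x15, x16} ∩ {x2, x5, x6, x7, x9, x10, x12, x13, x14, x16} = {x2, x5, x6, x12, x13, x14, x16}
… ∩ ⟦that x4 blocked⟧ = {x2, x5, x6, x12, x13, x14, x16} ∩ {x1, x2, x3, x4, x6, x8, x13, x14, x16} = {x2, x6, x13, x14, x16}
… ∩ ⟦on x8⟧ = {x2, x6, x13, x14, x16} ∩ {x2, x3, x4, x5, x6, x8, x9, x10, x11, x12, x13, x14, x15, x16} = {x2, x6, x13, x14, x16}
… ∩ ⟦square⟧ = {x2, x6, x13, x14, x16} ∩ {x1, x2, x3, x4, x6, x7, x10, x13, x14, x15} = {x2, x6, x13, x14}
So ⟦square lamp across from x8 that x4 blocked on x8⟧ = {x2, x6, x13, x14}.

{x2, x6, x13, x14}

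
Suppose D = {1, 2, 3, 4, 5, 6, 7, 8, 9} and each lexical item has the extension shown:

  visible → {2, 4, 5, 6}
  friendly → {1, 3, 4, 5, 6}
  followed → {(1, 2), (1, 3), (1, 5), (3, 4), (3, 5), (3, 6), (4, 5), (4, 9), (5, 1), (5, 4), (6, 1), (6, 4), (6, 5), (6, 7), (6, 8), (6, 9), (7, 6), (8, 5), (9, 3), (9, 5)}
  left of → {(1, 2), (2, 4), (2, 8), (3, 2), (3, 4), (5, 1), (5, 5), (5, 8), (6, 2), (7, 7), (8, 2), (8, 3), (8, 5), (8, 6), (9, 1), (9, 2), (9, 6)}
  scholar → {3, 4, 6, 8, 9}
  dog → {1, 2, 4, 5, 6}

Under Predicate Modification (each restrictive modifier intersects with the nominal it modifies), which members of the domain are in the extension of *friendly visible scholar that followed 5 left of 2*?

⟦that followed 5⟧ = {x : ⟨x, 5⟩ ∈ ⟦followed⟧} = {1, 3, 4, 6, 8, 9}
⟦left of 2⟧ = {x : ⟨x, 2⟩ ∈ ⟦left of⟧} = {1, 3, 6, 8, 9}
⟦scholar⟧ = {3, 4, 6, 8, 9}
… ∩ ⟦that followed 5⟧ = {3, 4, 6, 8, 9} ∩ {1, 3, 4, 6, 8, 9} = {3, 4, 6, 8, 9}
… ∩ ⟦left of 2⟧ = {3, 4, 6, 8, 9} ∩ {1, 3, 6, 8, 9} = {3, 6, 8, 9}
… ∩ ⟦friendly⟧ = {3, 6, 8, 9} ∩ {1, 3, 4, 5, 6} = {3, 6}
… ∩ ⟦visible⟧ = {3, 6} ∩ {2, 4, 5, 6} = {6}
So ⟦friendly visible scholar that followed 5 left of 2⟧ = {6}.

{6}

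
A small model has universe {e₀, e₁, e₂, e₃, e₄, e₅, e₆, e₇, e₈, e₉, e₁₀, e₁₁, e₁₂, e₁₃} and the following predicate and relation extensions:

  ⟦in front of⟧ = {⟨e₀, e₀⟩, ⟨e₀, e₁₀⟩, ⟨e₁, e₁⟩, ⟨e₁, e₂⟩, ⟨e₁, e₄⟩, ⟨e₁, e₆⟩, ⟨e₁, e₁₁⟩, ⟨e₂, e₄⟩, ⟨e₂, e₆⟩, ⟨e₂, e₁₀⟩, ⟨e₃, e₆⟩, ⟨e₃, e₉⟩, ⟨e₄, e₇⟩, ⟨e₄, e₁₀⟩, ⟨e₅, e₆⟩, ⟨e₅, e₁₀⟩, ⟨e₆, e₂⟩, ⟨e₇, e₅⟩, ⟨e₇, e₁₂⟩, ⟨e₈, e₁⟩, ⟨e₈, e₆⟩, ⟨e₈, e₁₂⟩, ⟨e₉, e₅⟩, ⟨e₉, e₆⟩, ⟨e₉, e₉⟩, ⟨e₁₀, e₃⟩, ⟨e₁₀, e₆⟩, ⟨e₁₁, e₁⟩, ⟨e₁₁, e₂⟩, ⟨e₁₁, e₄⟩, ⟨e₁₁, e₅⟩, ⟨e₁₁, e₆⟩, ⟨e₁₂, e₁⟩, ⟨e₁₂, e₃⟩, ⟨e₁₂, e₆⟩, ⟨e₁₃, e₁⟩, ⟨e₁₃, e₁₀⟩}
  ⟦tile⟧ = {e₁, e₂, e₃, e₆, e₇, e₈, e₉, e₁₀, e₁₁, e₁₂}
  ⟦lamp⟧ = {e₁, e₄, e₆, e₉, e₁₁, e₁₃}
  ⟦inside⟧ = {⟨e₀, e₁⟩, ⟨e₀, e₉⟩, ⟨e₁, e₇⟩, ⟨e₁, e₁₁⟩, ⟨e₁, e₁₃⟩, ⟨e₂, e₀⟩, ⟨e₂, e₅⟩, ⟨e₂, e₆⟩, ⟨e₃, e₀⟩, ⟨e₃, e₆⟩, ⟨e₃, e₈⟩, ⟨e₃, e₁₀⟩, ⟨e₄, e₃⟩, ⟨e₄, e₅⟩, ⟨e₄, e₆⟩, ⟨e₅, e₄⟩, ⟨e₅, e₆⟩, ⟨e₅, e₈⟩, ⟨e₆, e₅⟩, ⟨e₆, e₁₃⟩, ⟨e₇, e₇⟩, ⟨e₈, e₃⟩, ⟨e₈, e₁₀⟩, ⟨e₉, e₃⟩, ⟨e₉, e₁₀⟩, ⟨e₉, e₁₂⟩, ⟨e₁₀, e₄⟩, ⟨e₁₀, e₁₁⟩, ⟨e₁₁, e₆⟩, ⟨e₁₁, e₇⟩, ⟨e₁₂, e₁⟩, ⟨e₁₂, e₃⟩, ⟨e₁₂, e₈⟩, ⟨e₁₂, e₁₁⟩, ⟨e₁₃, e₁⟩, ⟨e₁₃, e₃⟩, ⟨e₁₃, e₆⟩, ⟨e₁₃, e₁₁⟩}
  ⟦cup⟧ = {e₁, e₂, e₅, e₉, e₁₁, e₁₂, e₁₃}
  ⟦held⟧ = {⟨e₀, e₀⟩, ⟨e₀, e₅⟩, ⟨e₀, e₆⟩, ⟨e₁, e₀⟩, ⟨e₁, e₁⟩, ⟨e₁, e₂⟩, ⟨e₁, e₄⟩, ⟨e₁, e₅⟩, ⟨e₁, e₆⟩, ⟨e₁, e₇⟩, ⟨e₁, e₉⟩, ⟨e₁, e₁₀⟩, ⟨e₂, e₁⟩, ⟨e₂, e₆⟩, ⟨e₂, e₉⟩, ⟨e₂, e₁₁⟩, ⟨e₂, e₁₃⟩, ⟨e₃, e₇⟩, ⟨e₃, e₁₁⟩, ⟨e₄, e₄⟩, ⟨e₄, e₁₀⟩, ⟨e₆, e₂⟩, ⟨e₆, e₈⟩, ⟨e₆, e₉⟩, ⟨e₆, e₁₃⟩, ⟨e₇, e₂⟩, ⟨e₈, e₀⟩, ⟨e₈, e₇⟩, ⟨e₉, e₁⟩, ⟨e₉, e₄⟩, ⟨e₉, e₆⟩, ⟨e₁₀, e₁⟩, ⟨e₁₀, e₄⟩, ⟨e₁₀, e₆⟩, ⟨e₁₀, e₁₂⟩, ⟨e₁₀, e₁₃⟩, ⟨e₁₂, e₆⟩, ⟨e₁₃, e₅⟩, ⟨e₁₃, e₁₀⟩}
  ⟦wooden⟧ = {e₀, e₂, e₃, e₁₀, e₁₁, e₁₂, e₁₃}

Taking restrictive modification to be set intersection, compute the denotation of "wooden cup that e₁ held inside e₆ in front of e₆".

⟦that e₁ held⟧ = {x : ⟨e₁, x⟩ ∈ ⟦held⟧} = {e₀, e₁, e₂, e₄, e₅, e₆, e₇, e₉, e₁₀}
⟦inside e₆⟧ = {x : ⟨x, e₆⟩ ∈ ⟦inside⟧} = {e₂, e₃, e₄, e₅, e₁₁, e₁₃}
⟦in front of e₆⟧ = {x : ⟨x, e₆⟩ ∈ ⟦in front of⟧} = {e₁, e₂, e₃, e₅, e₈, e₉, e₁₀, e₁₁, e₁₂}
⟦cup⟧ = {e₁, e₂, e₅, e₉, e₁₁, e₁₂, e₁₃}
… ∩ ⟦that e₁ held⟧ = {e₁, e₂, e₅, e₉, e₁₁, e₁₂, e₁₃} ∩ {e₀, e₁, e₂, e₄, e₅, e₆, e₇, e₉, e₁₀} = {e₁, e₂, e₅, e₉}
… ∩ ⟦inside e₆⟧ = {e₁, e₂, e₅, e₉} ∩ {e₂, e₃, e₄, e₅, e₁₁, e₁₃} = {e₂, e₅}
… ∩ ⟦in front of e₆⟧ = {e₂, e₅} ∩ {e₁, e₂, e₃, e₅, e₈, e₉, e₁₀, e₁₁, e₁₂} = {e₂, e₅}
… ∩ ⟦wooden⟧ = {e₂, e₅} ∩ {e₀, e₂, e₃, e₁₀, e₁₁, e₁₂, e₁₃} = {e₂}
So ⟦wooden cup that e₁ held inside e₆ in front of e₆⟧ = {e₂}.

{e₂}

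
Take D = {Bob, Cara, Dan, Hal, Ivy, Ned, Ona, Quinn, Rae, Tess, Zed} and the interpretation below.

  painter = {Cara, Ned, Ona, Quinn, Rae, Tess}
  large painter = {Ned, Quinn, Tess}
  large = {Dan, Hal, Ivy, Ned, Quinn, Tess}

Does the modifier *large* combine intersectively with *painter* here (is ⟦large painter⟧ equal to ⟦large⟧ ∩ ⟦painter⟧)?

⟦large⟧ ∩ ⟦painter⟧ = {Dan, Hal, Ivy, Ned, Quinn, Tess} ∩ {Cara, Ned, Ona, Quinn, Rae, Tess} = {Ned, Quinn, Tess}
Observed ⟦large painter⟧ = {Ned, Quinn, Tess}.
These coincide, so the modifier is intersective here.

yes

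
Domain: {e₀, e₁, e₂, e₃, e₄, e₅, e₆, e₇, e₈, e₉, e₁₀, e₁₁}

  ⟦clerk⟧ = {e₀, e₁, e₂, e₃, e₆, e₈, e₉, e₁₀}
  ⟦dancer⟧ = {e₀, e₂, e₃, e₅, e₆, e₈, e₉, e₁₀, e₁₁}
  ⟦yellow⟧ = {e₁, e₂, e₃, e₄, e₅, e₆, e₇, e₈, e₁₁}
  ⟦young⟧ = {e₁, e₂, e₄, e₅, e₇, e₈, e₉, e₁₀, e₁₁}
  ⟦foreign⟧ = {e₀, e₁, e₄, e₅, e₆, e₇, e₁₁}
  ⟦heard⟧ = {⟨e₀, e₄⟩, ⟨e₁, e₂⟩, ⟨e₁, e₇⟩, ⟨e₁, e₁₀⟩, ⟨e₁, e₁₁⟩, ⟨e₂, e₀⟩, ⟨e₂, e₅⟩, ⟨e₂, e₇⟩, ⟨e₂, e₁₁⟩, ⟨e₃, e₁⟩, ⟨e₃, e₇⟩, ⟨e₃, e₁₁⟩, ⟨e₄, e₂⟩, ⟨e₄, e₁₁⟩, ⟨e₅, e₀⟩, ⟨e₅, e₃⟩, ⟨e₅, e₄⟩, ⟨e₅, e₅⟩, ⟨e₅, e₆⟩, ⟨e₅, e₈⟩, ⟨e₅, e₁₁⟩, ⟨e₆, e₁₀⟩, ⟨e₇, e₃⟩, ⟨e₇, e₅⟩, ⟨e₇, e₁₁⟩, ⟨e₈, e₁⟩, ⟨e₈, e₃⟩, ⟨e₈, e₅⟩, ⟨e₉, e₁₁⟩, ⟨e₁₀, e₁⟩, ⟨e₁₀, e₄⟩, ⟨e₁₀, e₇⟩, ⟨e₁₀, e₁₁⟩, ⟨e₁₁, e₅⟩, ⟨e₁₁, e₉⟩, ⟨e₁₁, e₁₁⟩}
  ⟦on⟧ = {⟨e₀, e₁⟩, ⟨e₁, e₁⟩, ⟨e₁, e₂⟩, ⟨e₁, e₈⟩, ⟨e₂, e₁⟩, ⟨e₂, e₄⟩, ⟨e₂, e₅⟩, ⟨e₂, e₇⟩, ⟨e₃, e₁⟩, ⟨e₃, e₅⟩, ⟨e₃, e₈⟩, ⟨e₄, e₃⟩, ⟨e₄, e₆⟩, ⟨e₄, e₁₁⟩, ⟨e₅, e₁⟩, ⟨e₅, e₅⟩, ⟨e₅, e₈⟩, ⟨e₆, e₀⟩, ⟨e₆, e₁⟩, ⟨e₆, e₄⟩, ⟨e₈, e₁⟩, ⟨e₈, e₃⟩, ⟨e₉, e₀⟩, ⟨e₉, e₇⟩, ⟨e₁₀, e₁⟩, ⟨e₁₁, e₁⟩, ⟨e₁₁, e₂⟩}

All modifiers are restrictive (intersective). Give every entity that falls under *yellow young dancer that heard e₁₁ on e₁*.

⟦that heard e₁₁⟧ = {x : ⟨x, e₁₁⟩ ∈ ⟦heard⟧} = {e₁, e₂, e₃, e₄, e₅, e₇, e₉, e₁₀, e₁₁}
⟦on e₁⟧ = {x : ⟨x, e₁⟩ ∈ ⟦on⟧} = {e₀, e₁, e₂, e₃, e₅, e₆, e₈, e₁₀, e₁₁}
⟦dancer⟧ = {e₀, e₂, e₃, e₅, e₆, e₈, e₉, e₁₀, e₁₁}
… ∩ ⟦that heard e₁₁⟧ = {e₀, e₂, e₃, e₅, e₆, e₈, e₉, e₁₀, e₁₁} ∩ {e₁, e₂, e₃, e₄, e₅, e₇, e₉, e₁₀, e₁₁} = {e₂, e₃, e₅, e₉, e₁₀, e₁₁}
… ∩ ⟦on e₁⟧ = {e₂, e₃, e₅, e₉, e₁₀, e₁₁} ∩ {e₀, e₁, e₂, e₃, e₅, e₆, e₈, e₁₀, e₁₁} = {e₂, e₃, e₅, e₁₀, e₁₁}
… ∩ ⟦yellow⟧ = {e₂, e₃, e₅, e₁₀, e₁₁} ∩ {e₁, e₂, e₃, e₄, e₅, e₆, e₇, e₈, e₁₁} = {e₂, e₃, e₅, e₁₁}
… ∩ ⟦young⟧ = {e₂, e₃, e₅, e₁₁} ∩ {e₁, e₂, e₄, e₅, e₇, e₈, e₉, e₁₀, e₁₁} = {e₂, e₅, e₁₁}
So ⟦yellow young dancer that heard e₁₁ on e₁⟧ = {e₂, e₅, e₁₁}.

{e₂, e₅, e₁₁}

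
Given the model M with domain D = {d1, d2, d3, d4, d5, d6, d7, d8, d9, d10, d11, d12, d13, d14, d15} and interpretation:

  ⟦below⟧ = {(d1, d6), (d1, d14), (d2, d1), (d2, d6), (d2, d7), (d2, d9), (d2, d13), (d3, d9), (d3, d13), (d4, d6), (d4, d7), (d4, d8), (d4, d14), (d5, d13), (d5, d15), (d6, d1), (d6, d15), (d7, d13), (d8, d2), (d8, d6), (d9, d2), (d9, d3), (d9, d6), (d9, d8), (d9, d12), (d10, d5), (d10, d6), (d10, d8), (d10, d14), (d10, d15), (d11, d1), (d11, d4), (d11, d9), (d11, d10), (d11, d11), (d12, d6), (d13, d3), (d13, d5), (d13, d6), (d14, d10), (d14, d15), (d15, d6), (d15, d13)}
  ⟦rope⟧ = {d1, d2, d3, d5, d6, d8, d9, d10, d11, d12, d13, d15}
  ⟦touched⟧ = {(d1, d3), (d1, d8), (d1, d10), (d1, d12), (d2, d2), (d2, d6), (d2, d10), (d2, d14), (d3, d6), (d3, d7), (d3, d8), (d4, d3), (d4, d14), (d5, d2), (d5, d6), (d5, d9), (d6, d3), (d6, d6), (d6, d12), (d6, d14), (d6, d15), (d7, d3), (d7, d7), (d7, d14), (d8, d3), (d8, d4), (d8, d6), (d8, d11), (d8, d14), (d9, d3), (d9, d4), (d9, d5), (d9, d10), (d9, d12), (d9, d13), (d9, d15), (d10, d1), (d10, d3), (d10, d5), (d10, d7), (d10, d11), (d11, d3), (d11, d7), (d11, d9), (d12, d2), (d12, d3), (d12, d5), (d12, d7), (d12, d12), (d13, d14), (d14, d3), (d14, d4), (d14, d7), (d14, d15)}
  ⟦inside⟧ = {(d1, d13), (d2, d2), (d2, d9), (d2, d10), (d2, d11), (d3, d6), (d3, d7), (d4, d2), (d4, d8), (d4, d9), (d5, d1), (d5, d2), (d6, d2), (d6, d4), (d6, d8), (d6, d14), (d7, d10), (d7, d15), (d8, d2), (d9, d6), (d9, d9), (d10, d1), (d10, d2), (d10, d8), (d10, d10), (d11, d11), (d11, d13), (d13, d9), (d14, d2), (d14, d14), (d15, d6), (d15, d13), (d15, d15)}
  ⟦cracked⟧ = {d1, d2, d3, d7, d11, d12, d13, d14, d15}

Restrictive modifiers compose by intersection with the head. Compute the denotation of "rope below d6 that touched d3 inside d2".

{d8, d10}

⟦below d6⟧ = {x : ⟨x, d6⟩ ∈ ⟦below⟧} = {d1, d2, d4, d8, d9, d10, d12, d13, d15}
⟦that touched d3⟧ = {x : ⟨x, d3⟩ ∈ ⟦touched⟧} = {d1, d4, d6, d7, d8, d9, d10, d11, d12, d14}
⟦inside d2⟧ = {x : ⟨x, d2⟩ ∈ ⟦inside⟧} = {d2, d4, d5, d6, d8, d10, d14}
⟦rope⟧ = {d1, d2, d3, d5, d6, d8, d9, d10, d11, d12, d13, d15}
… ∩ ⟦below d6⟧ = {d1, d2, d3, d5, d6, d8, d9, d10, d11, d12, d13, d15} ∩ {d1, d2, d4, d8, d9, d10, d12, d13, d15} = {d1, d2, d8, d9, d10, d12, d13, d15}
… ∩ ⟦that touched d3⟧ = {d1, d2, d8, d9, d10, d12, d13, d15} ∩ {d1, d4, d6, d7, d8, d9, d10, d11, d12, d14} = {d1, d8, d9, d10, d12}
… ∩ ⟦inside d2⟧ = {d1, d8, d9, d10, d12} ∩ {d2, d4, d5, d6, d8, d10, d14} = {d8, d10}
So ⟦rope below d6 that touched d3 inside d2⟧ = {d8, d10}.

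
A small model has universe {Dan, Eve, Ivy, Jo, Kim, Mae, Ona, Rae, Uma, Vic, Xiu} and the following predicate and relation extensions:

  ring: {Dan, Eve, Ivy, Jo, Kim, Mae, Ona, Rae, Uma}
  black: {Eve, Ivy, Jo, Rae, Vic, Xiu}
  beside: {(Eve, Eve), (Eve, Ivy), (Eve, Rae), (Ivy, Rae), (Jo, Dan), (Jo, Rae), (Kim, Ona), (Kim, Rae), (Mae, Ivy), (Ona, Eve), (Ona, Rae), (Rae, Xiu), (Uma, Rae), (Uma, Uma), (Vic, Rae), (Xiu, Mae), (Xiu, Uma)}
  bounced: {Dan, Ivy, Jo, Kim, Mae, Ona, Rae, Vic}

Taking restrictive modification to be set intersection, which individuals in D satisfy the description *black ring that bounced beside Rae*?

{Ivy, Jo}

⟦that bounced⟧ = ⟦bounced⟧ = {Dan, Ivy, Jo, Kim, Mae, Ona, Rae, Vic}
⟦beside Rae⟧ = {x : ⟨x, Rae⟩ ∈ ⟦beside⟧} = {Eve, Ivy, Jo, Kim, Ona, Uma, Vic}
⟦ring⟧ = {Dan, Eve, Ivy, Jo, Kim, Mae, Ona, Rae, Uma}
… ∩ ⟦that bounced⟧ = {Dan, Eve, Ivy, Jo, Kim, Mae, Ona, Rae, Uma} ∩ {Dan, Ivy, Jo, Kim, Mae, Ona, Rae, Vic} = {Dan, Ivy, Jo, Kim, Mae, Ona, Rae}
… ∩ ⟦beside Rae⟧ = {Dan, Ivy, Jo, Kim, Mae, Ona, Rae} ∩ {Eve, Ivy, Jo, Kim, Ona, Uma, Vic} = {Ivy, Jo, Kim, Ona}
… ∩ ⟦black⟧ = {Ivy, Jo, Kim, Ona} ∩ {Eve, Ivy, Jo, Rae, Vic, Xiu} = {Ivy, Jo}
So ⟦black ring that bounced beside Rae⟧ = {Ivy, Jo}.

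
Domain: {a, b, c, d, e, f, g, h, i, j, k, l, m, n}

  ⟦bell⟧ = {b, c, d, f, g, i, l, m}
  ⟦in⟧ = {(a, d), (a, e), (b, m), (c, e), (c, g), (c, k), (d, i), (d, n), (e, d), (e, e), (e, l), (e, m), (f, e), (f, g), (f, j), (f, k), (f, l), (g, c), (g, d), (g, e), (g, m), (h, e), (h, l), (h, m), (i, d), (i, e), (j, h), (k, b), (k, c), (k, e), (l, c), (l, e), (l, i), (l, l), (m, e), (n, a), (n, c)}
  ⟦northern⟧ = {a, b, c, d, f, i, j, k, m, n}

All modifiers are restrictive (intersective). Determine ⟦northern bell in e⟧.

⟦in e⟧ = {x : ⟨x, e⟩ ∈ ⟦in⟧} = {a, c, e, f, g, h, i, k, l, m}
⟦bell⟧ = {b, c, d, f, g, i, l, m}
… ∩ ⟦in e⟧ = {b, c, d, f, g, i, l, m} ∩ {a, c, e, f, g, h, i, k, l, m} = {c, f, g, i, l, m}
… ∩ ⟦northern⟧ = {c, f, g, i, l, m} ∩ {a, b, c, d, f, i, j, k, m, n} = {c, f, i, m}
So ⟦northern bell in e⟧ = {c, f, i, m}.

{c, f, i, m}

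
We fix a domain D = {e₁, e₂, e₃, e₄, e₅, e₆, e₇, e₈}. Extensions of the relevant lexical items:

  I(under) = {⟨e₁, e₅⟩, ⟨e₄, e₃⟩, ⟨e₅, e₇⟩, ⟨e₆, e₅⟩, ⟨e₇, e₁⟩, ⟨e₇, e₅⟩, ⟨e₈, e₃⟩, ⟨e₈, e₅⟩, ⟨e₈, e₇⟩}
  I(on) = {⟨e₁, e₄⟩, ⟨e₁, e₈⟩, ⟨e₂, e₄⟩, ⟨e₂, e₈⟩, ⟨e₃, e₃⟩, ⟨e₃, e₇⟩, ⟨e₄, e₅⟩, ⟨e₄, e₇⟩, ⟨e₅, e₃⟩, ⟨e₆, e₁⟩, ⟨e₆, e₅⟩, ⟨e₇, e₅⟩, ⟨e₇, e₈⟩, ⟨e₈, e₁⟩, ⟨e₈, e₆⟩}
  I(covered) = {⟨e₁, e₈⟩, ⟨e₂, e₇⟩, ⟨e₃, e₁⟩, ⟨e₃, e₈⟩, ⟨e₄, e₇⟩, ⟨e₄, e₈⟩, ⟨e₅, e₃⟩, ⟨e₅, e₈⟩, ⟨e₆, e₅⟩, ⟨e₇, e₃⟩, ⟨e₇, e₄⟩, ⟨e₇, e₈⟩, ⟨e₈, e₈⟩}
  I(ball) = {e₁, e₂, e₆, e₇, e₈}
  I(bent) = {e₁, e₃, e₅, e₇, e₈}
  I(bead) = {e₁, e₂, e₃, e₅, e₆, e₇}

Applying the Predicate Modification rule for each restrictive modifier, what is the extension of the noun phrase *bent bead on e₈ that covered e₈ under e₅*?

{e₁, e₇}

⟦on e₈⟧ = {x : ⟨x, e₈⟩ ∈ ⟦on⟧} = {e₁, e₂, e₇}
⟦that covered e₈⟧ = {x : ⟨x, e₈⟩ ∈ ⟦covered⟧} = {e₁, e₃, e₄, e₅, e₇, e₈}
⟦under e₅⟧ = {x : ⟨x, e₅⟩ ∈ ⟦under⟧} = {e₁, e₆, e₇, e₈}
⟦bead⟧ = {e₁, e₂, e₃, e₅, e₆, e₇}
… ∩ ⟦on e₈⟧ = {e₁, e₂, e₃, e₅, e₆, e₇} ∩ {e₁, e₂, e₇} = {e₁, e₂, e₇}
… ∩ ⟦that covered e₈⟧ = {e₁, e₂, e₇} ∩ {e₁, e₃, e₄, e₅, e₇, e₈} = {e₁, e₇}
… ∩ ⟦under e₅⟧ = {e₁, e₇} ∩ {e₁, e₆, e₇, e₈} = {e₁, e₇}
… ∩ ⟦bent⟧ = {e₁, e₇} ∩ {e₁, e₃, e₅, e₇, e₈} = {e₁, e₇}
So ⟦bent bead on e₈ that covered e₈ under e₅⟧ = {e₁, e₇}.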